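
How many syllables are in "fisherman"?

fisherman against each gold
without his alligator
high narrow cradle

3

"fisherman" has 3 syllables.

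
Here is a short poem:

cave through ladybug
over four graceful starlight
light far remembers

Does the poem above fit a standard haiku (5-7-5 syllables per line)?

Yes

Line 1: "cave through ladybug": 1+1+3 = 5 ✓
Line 2: "over four graceful starlight": 2+1+2+2 = 7 ✓
Line 3: "light far remembers": 1+1+3 = 5 ✓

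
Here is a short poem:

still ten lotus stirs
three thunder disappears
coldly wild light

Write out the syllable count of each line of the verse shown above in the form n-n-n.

Line 1: "still ten lotus stirs": 1+1+2+1 = 5
Line 2: "three thunder disappears": 1+2+3 = 6
Line 3: "coldly wild light": 2+1+1 = 4

5-6-4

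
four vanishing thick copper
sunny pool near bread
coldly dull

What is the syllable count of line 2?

5

Line 2: "sunny pool near bread": 2+1+1+1 = 5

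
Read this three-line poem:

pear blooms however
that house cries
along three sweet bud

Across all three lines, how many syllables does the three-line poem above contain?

Line 1: pear(1) + blooms(1) + however(3) = 5
Line 2: that(1) + house(1) + cries(1) = 3
Line 3: along(2) + three(1) + sweet(1) + bud(1) = 5
Total: 5 + 3 + 5 = 13

13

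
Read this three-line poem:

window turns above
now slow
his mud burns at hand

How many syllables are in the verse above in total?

12

Line 1: window(2) + turns(1) + above(2) = 5
Line 2: now(1) + slow(1) = 2
Line 3: his(1) + mud(1) + burns(1) + at(1) + hand(1) = 5
Total: 5 + 2 + 5 = 12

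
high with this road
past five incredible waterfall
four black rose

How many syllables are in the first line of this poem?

The first line: high(1) + with(1) + this(1) + road(1) = 4

4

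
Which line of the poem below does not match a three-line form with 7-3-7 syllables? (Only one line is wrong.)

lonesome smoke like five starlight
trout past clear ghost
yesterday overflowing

Line 2

Line 1: lonesome (2), smoke (1), like (1), five (1), starlight (2) → 7 ✓
Line 2: trout (1), past (1), clear (1), ghost (1) → 4 (expected 3)
Line 3: yesterday (3), overflowing (4) → 7 ✓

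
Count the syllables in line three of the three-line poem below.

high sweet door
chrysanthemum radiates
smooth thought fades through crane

Line three: smooth(1) + thought(1) + fades(1) + through(1) + crane(1) = 5

5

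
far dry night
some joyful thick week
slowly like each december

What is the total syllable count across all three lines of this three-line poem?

15

Line 1: far (1), dry (1), night (1) → 3
Line 2: some (1), joyful (2), thick (1), week (1) → 5
Line 3: slowly (2), like (1), each (1), december (3) → 7
Total: 3 + 5 + 7 = 15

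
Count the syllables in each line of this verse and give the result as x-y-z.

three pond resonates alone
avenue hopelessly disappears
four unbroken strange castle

7-9-7

Line 1: three (1), pond (1), resonates (3), alone (2) → 7
Line 2: avenue (3), hopelessly (3), disappears (3) → 9
Line 3: four (1), unbroken (3), strange (1), castle (2) → 7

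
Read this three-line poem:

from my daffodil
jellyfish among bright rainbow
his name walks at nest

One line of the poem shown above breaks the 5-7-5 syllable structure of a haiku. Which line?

Line 1: from(1) + my(1) + daffodil(3) = 5 ✓
Line 2: jellyfish(3) + among(2) + bright(1) + rainbow(2) = 8 (expected 7)
Line 3: his(1) + name(1) + walks(1) + at(1) + nest(1) = 5 ✓

The second line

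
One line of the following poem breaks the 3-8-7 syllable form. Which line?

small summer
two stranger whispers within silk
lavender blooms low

Line 1: small (1), summer (2) → 3 ✓
Line 2: two (1), stranger (2), whispers (2), within (2), silk (1) → 8 ✓
Line 3: lavender (3), blooms (1), low (1) → 5 (expected 7)

Line 3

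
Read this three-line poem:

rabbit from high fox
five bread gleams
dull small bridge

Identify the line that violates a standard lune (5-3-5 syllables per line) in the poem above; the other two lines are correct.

Line 1: "rabbit from high fox": 2+1+1+1 = 5 ✓
Line 2: "five bread gleams": 1+1+1 = 3 ✓
Line 3: "dull small bridge": 1+1+1 = 3 (expected 5)

Line 3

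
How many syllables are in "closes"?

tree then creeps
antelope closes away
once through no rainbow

2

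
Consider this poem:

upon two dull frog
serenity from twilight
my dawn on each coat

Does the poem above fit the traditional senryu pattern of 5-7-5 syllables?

Line 1: upon (2), two (1), dull (1), frog (1) → 5 ✓
Line 2: serenity (4), from (1), twilight (2) → 7 ✓
Line 3: my (1), dawn (1), on (1), each (1), coat (1) → 5 ✓

Yes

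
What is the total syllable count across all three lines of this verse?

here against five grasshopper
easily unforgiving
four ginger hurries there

Line 1: "here against five grasshopper": 1+2+1+3 = 7
Line 2: "easily unforgiving": 3+4 = 7
Line 3: "four ginger hurries there": 1+2+2+1 = 6
Total: 7 + 7 + 6 = 20

20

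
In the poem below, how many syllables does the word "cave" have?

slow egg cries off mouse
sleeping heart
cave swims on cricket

1

"cave" has 1 syllable.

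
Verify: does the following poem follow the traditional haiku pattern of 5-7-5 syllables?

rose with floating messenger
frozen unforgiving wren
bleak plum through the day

Line 1: rose (1), with (1), floating (2), messenger (3) → 7 (expected 5)
Line 2: frozen (2), unforgiving (4), wren (1) → 7 ✓
Line 3: bleak (1), plum (1), through (1), the (1), day (1) → 5 ✓

No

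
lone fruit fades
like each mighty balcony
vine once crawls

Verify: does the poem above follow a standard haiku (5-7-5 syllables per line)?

Line 1: lone(1) + fruit(1) + fades(1) = 3 (expected 5)
Line 2: like(1) + each(1) + mighty(2) + balcony(3) = 7 ✓
Line 3: vine(1) + once(1) + crawls(1) = 3 (expected 5)

No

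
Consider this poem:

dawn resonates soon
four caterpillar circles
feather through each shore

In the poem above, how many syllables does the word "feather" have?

"feather" has 2 syllables.

2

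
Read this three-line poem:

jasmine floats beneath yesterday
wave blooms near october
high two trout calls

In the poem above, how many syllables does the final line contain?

The final line: "high two trout calls": 1+1+1+1 = 4

4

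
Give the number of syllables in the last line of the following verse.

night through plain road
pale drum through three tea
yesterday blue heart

5

The last line: yesterday(3) + blue(1) + heart(1) = 5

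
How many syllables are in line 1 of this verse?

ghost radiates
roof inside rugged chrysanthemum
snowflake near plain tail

Line 1: ghost (1), radiates (3) → 4

4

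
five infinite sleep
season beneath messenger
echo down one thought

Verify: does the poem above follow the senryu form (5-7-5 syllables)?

Line 1: "five infinite sleep": 1+3+1 = 5 ✓
Line 2: "season beneath messenger": 2+2+3 = 7 ✓
Line 3: "echo down one thought": 2+1+1+1 = 5 ✓

Yes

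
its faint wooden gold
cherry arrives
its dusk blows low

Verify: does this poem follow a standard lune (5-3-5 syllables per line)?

Line 1: its (1), faint (1), wooden (2), gold (1) → 5 ✓
Line 2: cherry (2), arrives (2) → 4 (expected 3)
Line 3: its (1), dusk (1), blows (1), low (1) → 4 (expected 5)

No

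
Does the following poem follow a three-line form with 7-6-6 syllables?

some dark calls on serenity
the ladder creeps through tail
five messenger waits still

No

Line 1: "some dark calls on serenity": 1+1+1+1+4 = 8 (expected 7)
Line 2: "the ladder creeps through tail": 1+2+1+1+1 = 6 ✓
Line 3: "five messenger waits still": 1+3+1+1 = 6 ✓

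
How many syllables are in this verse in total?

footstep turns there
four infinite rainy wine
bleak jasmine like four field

17

Line 1: footstep (2), turns (1), there (1) → 4
Line 2: four (1), infinite (3), rainy (2), wine (1) → 7
Line 3: bleak (1), jasmine (2), like (1), four (1), field (1) → 6
Total: 4 + 7 + 6 = 17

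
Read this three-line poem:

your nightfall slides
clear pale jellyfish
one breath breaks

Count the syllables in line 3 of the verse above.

Line 3: "one breath breaks": 1+1+1 = 3

3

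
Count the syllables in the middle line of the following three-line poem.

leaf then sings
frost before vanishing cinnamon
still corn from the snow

The middle line: frost (1), before (2), vanishing (3), cinnamon (3) → 9

9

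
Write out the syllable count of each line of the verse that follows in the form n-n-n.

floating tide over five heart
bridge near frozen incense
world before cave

7-6-4

Line 1: "floating tide over five heart": 2+1+2+1+1 = 7
Line 2: "bridge near frozen incense": 1+1+2+2 = 6
Line 3: "world before cave": 1+2+1 = 4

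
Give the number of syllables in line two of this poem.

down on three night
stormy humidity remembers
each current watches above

9

Line two: stormy(2) + humidity(4) + remembers(3) = 9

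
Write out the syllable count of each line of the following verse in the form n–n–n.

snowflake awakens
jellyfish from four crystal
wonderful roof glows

5–7–5

Line 1: snowflake (2), awakens (3) → 5
Line 2: jellyfish (3), from (1), four (1), crystal (2) → 7
Line 3: wonderful (3), roof (1), glows (1) → 5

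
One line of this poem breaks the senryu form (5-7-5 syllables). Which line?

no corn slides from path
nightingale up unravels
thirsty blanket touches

Line 1: no(1) + corn(1) + slides(1) + from(1) + path(1) = 5 ✓
Line 2: nightingale(3) + up(1) + unravels(3) = 7 ✓
Line 3: thirsty(2) + blanket(2) + touches(2) = 6 (expected 5)

The third line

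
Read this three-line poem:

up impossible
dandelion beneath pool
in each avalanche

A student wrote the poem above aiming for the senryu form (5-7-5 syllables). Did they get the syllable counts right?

Line 1: up (1), impossible (4) → 5 ✓
Line 2: dandelion (4), beneath (2), pool (1) → 7 ✓
Line 3: in (1), each (1), avalanche (3) → 5 ✓

Yes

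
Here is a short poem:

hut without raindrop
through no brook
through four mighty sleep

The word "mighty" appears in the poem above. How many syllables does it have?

2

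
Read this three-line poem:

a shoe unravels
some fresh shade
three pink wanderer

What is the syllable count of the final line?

The final line: "three pink wanderer": 1+1+3 = 5

5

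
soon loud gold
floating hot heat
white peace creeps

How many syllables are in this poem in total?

Line 1: soon (1), loud (1), gold (1) → 3
Line 2: floating (2), hot (1), heat (1) → 4
Line 3: white (1), peace (1), creeps (1) → 3
Total: 3 + 4 + 3 = 10

10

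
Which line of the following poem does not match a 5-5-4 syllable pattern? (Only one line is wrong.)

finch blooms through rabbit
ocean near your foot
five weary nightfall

Line 1: "finch blooms through rabbit": 1+1+1+2 = 5 ✓
Line 2: "ocean near your foot": 2+1+1+1 = 5 ✓
Line 3: "five weary nightfall": 1+2+2 = 5 (expected 4)

The third line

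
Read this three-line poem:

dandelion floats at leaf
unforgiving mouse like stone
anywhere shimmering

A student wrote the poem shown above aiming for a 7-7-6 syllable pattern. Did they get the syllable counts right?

Line 1: "dandelion floats at leaf": 4+1+1+1 = 7 ✓
Line 2: "unforgiving mouse like stone": 4+1+1+1 = 7 ✓
Line 3: "anywhere shimmering": 3+3 = 6 ✓

Yes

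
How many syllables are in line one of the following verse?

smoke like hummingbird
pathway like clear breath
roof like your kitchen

5

Line one: "smoke like hummingbird": 1+1+3 = 5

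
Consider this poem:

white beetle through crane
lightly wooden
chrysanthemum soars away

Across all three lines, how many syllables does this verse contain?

16

Line 1: "white beetle through crane": 1+2+1+1 = 5
Line 2: "lightly wooden": 2+2 = 4
Line 3: "chrysanthemum soars away": 4+1+2 = 7
Total: 5 + 4 + 7 = 16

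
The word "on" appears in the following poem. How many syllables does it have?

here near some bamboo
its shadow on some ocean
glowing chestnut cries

1

"on" has 1 syllable.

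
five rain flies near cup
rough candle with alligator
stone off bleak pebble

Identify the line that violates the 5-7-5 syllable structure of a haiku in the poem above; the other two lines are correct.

The second line

Line 1: five (1), rain (1), flies (1), near (1), cup (1) → 5 ✓
Line 2: rough (1), candle (2), with (1), alligator (4) → 8 (expected 7)
Line 3: stone (1), off (1), bleak (1), pebble (2) → 5 ✓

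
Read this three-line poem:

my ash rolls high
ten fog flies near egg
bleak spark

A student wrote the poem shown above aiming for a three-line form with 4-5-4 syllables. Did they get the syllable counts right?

No

Line 1: my (1), ash (1), rolls (1), high (1) → 4 ✓
Line 2: ten (1), fog (1), flies (1), near (1), egg (1) → 5 ✓
Line 3: bleak (1), spark (1) → 2 (expected 4)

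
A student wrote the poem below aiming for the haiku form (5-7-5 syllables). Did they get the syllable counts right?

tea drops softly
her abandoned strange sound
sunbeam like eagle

Line 1: "tea drops softly": 1+1+2 = 4 (expected 5)
Line 2: "her abandoned strange sound": 1+3+1+1 = 6 (expected 7)
Line 3: "sunbeam like eagle": 2+1+2 = 5 ✓

No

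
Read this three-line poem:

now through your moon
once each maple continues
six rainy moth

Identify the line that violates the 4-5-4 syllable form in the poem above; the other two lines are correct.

Line 1: now (1), through (1), your (1), moon (1) → 4 ✓
Line 2: once (1), each (1), maple (2), continues (3) → 7 (expected 5)
Line 3: six (1), rainy (2), moth (1) → 4 ✓

Line 2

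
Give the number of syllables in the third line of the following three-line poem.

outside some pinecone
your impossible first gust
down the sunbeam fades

The third line: down (1), the (1), sunbeam (2), fades (1) → 5

5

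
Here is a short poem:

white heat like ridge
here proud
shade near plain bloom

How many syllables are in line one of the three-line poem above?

Line one: white(1) + heat(1) + like(1) + ridge(1) = 4

4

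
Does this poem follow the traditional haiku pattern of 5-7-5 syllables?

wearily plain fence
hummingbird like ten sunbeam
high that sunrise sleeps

Yes

Line 1: wearily(3) + plain(1) + fence(1) = 5 ✓
Line 2: hummingbird(3) + like(1) + ten(1) + sunbeam(2) = 7 ✓
Line 3: high(1) + that(1) + sunrise(2) + sleeps(1) = 5 ✓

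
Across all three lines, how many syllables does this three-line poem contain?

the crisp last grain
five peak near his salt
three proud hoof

Line 1: the (1), crisp (1), last (1), grain (1) → 4
Line 2: five (1), peak (1), near (1), his (1), salt (1) → 5
Line 3: three (1), proud (1), hoof (1) → 3
Total: 4 + 5 + 3 = 12

12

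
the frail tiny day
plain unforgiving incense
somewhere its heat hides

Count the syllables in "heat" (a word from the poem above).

1

"heat" has 1 syllable.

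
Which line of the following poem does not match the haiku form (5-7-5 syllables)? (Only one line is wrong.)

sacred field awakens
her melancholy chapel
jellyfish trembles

Line 1: sacred(2) + field(1) + awakens(3) = 6 (expected 5)
Line 2: her(1) + melancholy(4) + chapel(2) = 7 ✓
Line 3: jellyfish(3) + trembles(2) = 5 ✓

The first line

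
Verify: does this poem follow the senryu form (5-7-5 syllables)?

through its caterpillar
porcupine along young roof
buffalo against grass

No

Line 1: through(1) + its(1) + caterpillar(4) = 6 (expected 5)
Line 2: porcupine(3) + along(2) + young(1) + roof(1) = 7 ✓
Line 3: buffalo(3) + against(2) + grass(1) = 6 (expected 5)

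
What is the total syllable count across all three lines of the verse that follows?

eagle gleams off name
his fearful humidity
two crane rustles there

17

Line 1: "eagle gleams off name": 2+1+1+1 = 5
Line 2: "his fearful humidity": 1+2+4 = 7
Line 3: "two crane rustles there": 1+1+2+1 = 5
Total: 5 + 7 + 5 = 17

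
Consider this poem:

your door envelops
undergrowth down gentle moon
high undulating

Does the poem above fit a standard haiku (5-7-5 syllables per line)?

Yes

Line 1: your(1) + door(1) + envelops(3) = 5 ✓
Line 2: undergrowth(3) + down(1) + gentle(2) + moon(1) = 7 ✓
Line 3: high(1) + undulating(4) = 5 ✓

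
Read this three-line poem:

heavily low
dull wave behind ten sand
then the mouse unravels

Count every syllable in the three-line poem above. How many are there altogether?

Line 1: heavily(3) + low(1) = 4
Line 2: dull(1) + wave(1) + behind(2) + ten(1) + sand(1) = 6
Line 3: then(1) + the(1) + mouse(1) + unravels(3) = 6
Total: 4 + 6 + 6 = 16

16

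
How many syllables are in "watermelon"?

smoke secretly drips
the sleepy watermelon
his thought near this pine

4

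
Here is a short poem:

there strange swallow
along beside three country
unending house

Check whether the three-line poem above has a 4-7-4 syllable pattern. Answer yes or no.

Yes

Line 1: "there strange swallow": 1+1+2 = 4 ✓
Line 2: "along beside three country": 2+2+1+2 = 7 ✓
Line 3: "unending house": 3+1 = 4 ✓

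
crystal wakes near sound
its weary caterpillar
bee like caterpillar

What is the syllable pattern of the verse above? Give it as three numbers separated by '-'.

5-7-6

Line 1: "crystal wakes near sound": 2+1+1+1 = 5
Line 2: "its weary caterpillar": 1+2+4 = 7
Line 3: "bee like caterpillar": 1+1+4 = 6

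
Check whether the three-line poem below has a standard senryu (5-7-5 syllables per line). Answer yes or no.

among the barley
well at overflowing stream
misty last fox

Line 1: "among the barley": 2+1+2 = 5 ✓
Line 2: "well at overflowing stream": 1+1+4+1 = 7 ✓
Line 3: "misty last fox": 2+1+1 = 4 (expected 5)

No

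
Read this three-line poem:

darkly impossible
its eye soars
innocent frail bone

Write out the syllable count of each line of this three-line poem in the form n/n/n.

Line 1: "darkly impossible": 2+4 = 6
Line 2: "its eye soars": 1+1+1 = 3
Line 3: "innocent frail bone": 3+1+1 = 5

6/3/5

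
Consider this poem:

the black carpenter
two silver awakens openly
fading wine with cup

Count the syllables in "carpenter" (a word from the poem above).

"carpenter" has 3 syllables.

3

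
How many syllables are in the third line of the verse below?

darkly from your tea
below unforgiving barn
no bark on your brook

The third line: "no bark on your brook": 1+1+1+1+1 = 5

5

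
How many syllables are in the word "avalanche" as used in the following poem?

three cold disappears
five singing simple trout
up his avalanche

"avalanche" has 3 syllables.

3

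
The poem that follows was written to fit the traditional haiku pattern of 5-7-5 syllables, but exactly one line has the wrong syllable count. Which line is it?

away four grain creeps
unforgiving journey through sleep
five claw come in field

Line 1: away(2) + four(1) + grain(1) + creeps(1) = 5 ✓
Line 2: unforgiving(4) + journey(2) + through(1) + sleep(1) = 8 (expected 7)
Line 3: five(1) + claw(1) + come(1) + in(1) + field(1) = 5 ✓

The second line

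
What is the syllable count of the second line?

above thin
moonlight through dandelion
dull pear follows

The second line: moonlight (2), through (1), dandelion (4) → 7

7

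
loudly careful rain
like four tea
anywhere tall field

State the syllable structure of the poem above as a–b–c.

5–3–5

Line 1: loudly (2), careful (2), rain (1) → 5
Line 2: like (1), four (1), tea (1) → 3
Line 3: anywhere (3), tall (1), field (1) → 5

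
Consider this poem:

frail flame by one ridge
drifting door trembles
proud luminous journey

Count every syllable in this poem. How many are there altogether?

Line 1: "frail flame by one ridge": 1+1+1+1+1 = 5
Line 2: "drifting door trembles": 2+1+2 = 5
Line 3: "proud luminous journey": 1+3+2 = 6
Total: 5 + 5 + 6 = 16

16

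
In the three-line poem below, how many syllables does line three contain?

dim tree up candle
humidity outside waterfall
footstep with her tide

5

Line three: footstep(2) + with(1) + her(1) + tide(1) = 5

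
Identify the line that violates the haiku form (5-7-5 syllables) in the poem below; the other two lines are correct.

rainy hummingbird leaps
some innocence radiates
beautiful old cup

Line 1

Line 1: "rainy hummingbird leaps": 2+3+1 = 6 (expected 5)
Line 2: "some innocence radiates": 1+3+3 = 7 ✓
Line 3: "beautiful old cup": 3+1+1 = 5 ✓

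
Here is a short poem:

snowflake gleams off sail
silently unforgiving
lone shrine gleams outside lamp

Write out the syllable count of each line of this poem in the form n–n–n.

Line 1: snowflake (2), gleams (1), off (1), sail (1) → 5
Line 2: silently (3), unforgiving (4) → 7
Line 3: lone (1), shrine (1), gleams (1), outside (2), lamp (1) → 6

5–7–6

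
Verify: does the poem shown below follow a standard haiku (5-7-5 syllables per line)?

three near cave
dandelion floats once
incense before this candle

No

Line 1: three(1) + near(1) + cave(1) = 3 (expected 5)
Line 2: dandelion(4) + floats(1) + once(1) = 6 (expected 7)
Line 3: incense(2) + before(2) + this(1) + candle(2) = 7 (expected 5)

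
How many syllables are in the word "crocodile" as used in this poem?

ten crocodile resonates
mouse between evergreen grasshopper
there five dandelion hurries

3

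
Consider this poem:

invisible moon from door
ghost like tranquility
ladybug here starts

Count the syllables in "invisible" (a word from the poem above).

"invisible" has 4 syllables.

4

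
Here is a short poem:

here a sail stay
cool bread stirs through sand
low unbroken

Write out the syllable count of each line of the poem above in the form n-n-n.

Line 1: here (1), a (1), sail (1), stay (1) → 4
Line 2: cool (1), bread (1), stirs (1), through (1), sand (1) → 5
Line 3: low (1), unbroken (3) → 4

4-5-4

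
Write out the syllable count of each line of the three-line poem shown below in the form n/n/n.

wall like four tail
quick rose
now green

Line 1: wall(1) + like(1) + four(1) + tail(1) = 4
Line 2: quick(1) + rose(1) = 2
Line 3: now(1) + green(1) = 2

4/2/2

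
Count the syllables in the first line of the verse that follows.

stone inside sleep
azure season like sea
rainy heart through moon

4

The first line: stone (1), inside (2), sleep (1) → 4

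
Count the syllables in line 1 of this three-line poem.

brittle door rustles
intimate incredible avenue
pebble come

Line 1: brittle (2), door (1), rustles (2) → 5

5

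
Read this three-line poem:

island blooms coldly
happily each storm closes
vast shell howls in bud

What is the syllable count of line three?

5

Line three: vast (1), shell (1), howls (1), in (1), bud (1) → 5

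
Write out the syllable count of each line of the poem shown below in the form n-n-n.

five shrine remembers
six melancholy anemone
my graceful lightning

5-9-5

Line 1: five(1) + shrine(1) + remembers(3) = 5
Line 2: six(1) + melancholy(4) + anemone(4) = 9
Line 3: my(1) + graceful(2) + lightning(2) = 5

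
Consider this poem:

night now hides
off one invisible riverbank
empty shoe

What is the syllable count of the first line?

3

The first line: night(1) + now(1) + hides(1) = 3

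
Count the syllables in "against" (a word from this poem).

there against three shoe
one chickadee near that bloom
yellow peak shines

2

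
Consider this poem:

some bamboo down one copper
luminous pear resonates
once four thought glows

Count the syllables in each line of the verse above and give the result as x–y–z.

7–7–4

Line 1: "some bamboo down one copper": 1+2+1+1+2 = 7
Line 2: "luminous pear resonates": 3+1+3 = 7
Line 3: "once four thought glows": 1+1+1+1 = 4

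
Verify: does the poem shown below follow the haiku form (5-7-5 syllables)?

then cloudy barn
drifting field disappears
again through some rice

Line 1: then(1) + cloudy(2) + barn(1) = 4 (expected 5)
Line 2: drifting(2) + field(1) + disappears(3) = 6 (expected 7)
Line 3: again(2) + through(1) + some(1) + rice(1) = 5 ✓

No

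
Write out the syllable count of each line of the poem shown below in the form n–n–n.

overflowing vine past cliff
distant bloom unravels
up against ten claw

7–6–5

Line 1: "overflowing vine past cliff": 4+1+1+1 = 7
Line 2: "distant bloom unravels": 2+1+3 = 6
Line 3: "up against ten claw": 1+2+1+1 = 5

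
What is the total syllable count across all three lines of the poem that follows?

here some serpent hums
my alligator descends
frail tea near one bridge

17

Line 1: "here some serpent hums": 1+1+2+1 = 5
Line 2: "my alligator descends": 1+4+2 = 7
Line 3: "frail tea near one bridge": 1+1+1+1+1 = 5
Total: 5 + 7 + 5 = 17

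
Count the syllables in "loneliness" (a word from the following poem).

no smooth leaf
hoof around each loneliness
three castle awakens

3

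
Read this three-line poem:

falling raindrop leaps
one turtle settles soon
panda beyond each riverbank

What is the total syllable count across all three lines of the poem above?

Line 1: falling(2) + raindrop(2) + leaps(1) = 5
Line 2: one(1) + turtle(2) + settles(2) + soon(1) = 6
Line 3: panda(2) + beyond(2) + each(1) + riverbank(3) = 8
Total: 5 + 6 + 8 = 19

19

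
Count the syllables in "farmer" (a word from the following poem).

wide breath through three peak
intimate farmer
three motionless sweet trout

2

"farmer" has 2 syllables.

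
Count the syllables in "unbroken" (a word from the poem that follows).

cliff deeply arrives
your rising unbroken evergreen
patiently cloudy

3

"unbroken" has 3 syllables.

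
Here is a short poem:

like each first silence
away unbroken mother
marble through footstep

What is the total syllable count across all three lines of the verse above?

Line 1: "like each first silence": 1+1+1+2 = 5
Line 2: "away unbroken mother": 2+3+2 = 7
Line 3: "marble through footstep": 2+1+2 = 5
Total: 5 + 7 + 5 = 17

17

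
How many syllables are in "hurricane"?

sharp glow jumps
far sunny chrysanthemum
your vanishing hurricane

3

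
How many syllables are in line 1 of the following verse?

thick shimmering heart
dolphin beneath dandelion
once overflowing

Line 1: thick (1), shimmering (3), heart (1) → 5

5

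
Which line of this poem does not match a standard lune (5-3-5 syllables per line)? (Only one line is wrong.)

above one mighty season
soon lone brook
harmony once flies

Line 1: "above one mighty season": 2+1+2+2 = 7 (expected 5)
Line 2: "soon lone brook": 1+1+1 = 3 ✓
Line 3: "harmony once flies": 3+1+1 = 5 ✓

Line 1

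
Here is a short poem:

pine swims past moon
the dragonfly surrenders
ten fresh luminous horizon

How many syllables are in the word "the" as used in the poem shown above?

1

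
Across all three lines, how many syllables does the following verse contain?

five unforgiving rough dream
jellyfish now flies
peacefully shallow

17

Line 1: five (1), unforgiving (4), rough (1), dream (1) → 7
Line 2: jellyfish (3), now (1), flies (1) → 5
Line 3: peacefully (3), shallow (2) → 5
Total: 7 + 5 + 5 = 17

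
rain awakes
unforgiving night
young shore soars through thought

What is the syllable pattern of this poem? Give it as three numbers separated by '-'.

Line 1: "rain awakes": 1+2 = 3
Line 2: "unforgiving night": 4+1 = 5
Line 3: "young shore soars through thought": 1+1+1+1+1 = 5

3-5-5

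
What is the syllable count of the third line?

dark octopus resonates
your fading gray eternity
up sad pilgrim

The third line: "up sad pilgrim": 1+1+2 = 4

4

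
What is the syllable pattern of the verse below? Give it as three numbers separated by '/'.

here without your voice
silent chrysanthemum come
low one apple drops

5/7/5

Line 1: here(1) + without(2) + your(1) + voice(1) = 5
Line 2: silent(2) + chrysanthemum(4) + come(1) = 7
Line 3: low(1) + one(1) + apple(2) + drops(1) = 5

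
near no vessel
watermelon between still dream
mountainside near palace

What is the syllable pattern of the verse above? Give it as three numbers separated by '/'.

4/8/6

Line 1: near (1), no (1), vessel (2) → 4
Line 2: watermelon (4), between (2), still (1), dream (1) → 8
Line 3: mountainside (3), near (1), palace (2) → 6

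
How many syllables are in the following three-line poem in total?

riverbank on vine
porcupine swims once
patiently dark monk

15

Line 1: "riverbank on vine": 3+1+1 = 5
Line 2: "porcupine swims once": 3+1+1 = 5
Line 3: "patiently dark monk": 3+1+1 = 5
Total: 5 + 5 + 5 = 15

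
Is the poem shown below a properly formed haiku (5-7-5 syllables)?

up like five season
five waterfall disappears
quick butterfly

Line 1: "up like five season": 1+1+1+2 = 5 ✓
Line 2: "five waterfall disappears": 1+3+3 = 7 ✓
Line 3: "quick butterfly": 1+3 = 4 (expected 5)

No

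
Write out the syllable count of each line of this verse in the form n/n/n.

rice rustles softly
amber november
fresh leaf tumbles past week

5/5/6

Line 1: "rice rustles softly": 1+2+2 = 5
Line 2: "amber november": 2+3 = 5
Line 3: "fresh leaf tumbles past week": 1+1+2+1+1 = 6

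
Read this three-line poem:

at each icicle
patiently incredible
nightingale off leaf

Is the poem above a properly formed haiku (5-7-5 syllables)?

Line 1: at (1), each (1), icicle (3) → 5 ✓
Line 2: patiently (3), incredible (4) → 7 ✓
Line 3: nightingale (3), off (1), leaf (1) → 5 ✓

Yes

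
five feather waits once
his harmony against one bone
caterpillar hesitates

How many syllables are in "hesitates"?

3

"hesitates" has 3 syllables.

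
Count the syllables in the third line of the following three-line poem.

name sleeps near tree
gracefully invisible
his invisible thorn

The third line: his (1), invisible (4), thorn (1) → 6

6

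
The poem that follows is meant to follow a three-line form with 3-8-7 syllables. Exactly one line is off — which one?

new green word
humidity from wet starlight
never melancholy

Line 1: new (1), green (1), word (1) → 3 ✓
Line 2: humidity (4), from (1), wet (1), starlight (2) → 8 ✓
Line 3: never (2), melancholy (4) → 6 (expected 7)

Line 3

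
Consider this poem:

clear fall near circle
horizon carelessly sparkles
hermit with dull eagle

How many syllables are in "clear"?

"clear" has 1 syllable.

1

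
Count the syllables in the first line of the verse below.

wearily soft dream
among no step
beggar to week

5

The first line: wearily (3), soft (1), dream (1) → 5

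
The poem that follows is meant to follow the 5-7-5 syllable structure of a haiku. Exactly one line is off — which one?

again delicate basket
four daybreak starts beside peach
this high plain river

Line 1: again (2), delicate (3), basket (2) → 7 (expected 5)
Line 2: four (1), daybreak (2), starts (1), beside (2), peach (1) → 7 ✓
Line 3: this (1), high (1), plain (1), river (2) → 5 ✓

Line 1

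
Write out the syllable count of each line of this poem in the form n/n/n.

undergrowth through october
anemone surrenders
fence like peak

7/7/3

Line 1: undergrowth(3) + through(1) + october(3) = 7
Line 2: anemone(4) + surrenders(3) = 7
Line 3: fence(1) + like(1) + peak(1) = 3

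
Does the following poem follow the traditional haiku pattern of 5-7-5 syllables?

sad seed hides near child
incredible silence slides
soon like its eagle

Line 1: "sad seed hides near child": 1+1+1+1+1 = 5 ✓
Line 2: "incredible silence slides": 4+2+1 = 7 ✓
Line 3: "soon like its eagle": 1+1+1+2 = 5 ✓

Yes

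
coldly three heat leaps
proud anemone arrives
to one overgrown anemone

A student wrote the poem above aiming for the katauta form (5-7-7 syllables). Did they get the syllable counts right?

No

Line 1: "coldly three heat leaps": 2+1+1+1 = 5 ✓
Line 2: "proud anemone arrives": 1+4+2 = 7 ✓
Line 3: "to one overgrown anemone": 1+1+3+4 = 9 (expected 7)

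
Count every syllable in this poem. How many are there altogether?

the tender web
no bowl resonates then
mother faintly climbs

15

Line 1: the(1) + tender(2) + web(1) = 4
Line 2: no(1) + bowl(1) + resonates(3) + then(1) = 6
Line 3: mother(2) + faintly(2) + climbs(1) = 5
Total: 4 + 6 + 5 = 15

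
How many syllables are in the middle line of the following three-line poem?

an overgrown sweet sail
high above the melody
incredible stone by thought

The middle line: high(1) + above(2) + the(1) + melody(3) = 7

7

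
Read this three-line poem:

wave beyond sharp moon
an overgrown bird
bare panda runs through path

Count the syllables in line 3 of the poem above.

6

Line 3: bare(1) + panda(2) + runs(1) + through(1) + path(1) = 6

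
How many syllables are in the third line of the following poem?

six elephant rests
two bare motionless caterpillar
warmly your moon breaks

5

The third line: warmly(2) + your(1) + moon(1) + breaks(1) = 5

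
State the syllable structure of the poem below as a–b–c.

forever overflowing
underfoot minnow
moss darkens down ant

7–5–5

Line 1: forever (3), overflowing (4) → 7
Line 2: underfoot (3), minnow (2) → 5
Line 3: moss (1), darkens (2), down (1), ant (1) → 5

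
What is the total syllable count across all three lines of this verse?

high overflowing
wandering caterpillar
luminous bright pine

17

Line 1: high (1), overflowing (4) → 5
Line 2: wandering (3), caterpillar (4) → 7
Line 3: luminous (3), bright (1), pine (1) → 5
Total: 5 + 7 + 5 = 17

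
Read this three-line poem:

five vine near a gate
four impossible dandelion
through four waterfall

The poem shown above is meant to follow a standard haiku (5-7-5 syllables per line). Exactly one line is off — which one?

Line 1: "five vine near a gate": 1+1+1+1+1 = 5 ✓
Line 2: "four impossible dandelion": 1+4+4 = 9 (expected 7)
Line 3: "through four waterfall": 1+1+3 = 5 ✓

The second line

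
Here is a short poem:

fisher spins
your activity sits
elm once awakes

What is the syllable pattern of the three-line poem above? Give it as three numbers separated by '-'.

Line 1: fisher(2) + spins(1) = 3
Line 2: your(1) + activity(4) + sits(1) = 6
Line 3: elm(1) + once(1) + awakes(2) = 4

3-6-4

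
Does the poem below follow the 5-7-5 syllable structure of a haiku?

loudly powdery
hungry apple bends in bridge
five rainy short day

Yes

Line 1: "loudly powdery": 2+3 = 5 ✓
Line 2: "hungry apple bends in bridge": 2+2+1+1+1 = 7 ✓
Line 3: "five rainy short day": 1+2+1+1 = 5 ✓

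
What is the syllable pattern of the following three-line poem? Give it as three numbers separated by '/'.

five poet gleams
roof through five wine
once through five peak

Line 1: five(1) + poet(2) + gleams(1) = 4
Line 2: roof(1) + through(1) + five(1) + wine(1) = 4
Line 3: once(1) + through(1) + five(1) + peak(1) = 4

4/4/4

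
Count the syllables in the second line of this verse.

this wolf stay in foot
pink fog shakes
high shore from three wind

3

The second line: "pink fog shakes": 1+1+1 = 3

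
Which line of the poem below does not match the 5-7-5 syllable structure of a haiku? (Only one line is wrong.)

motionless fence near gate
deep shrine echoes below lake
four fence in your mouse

Line 1

Line 1: motionless (3), fence (1), near (1), gate (1) → 6 (expected 5)
Line 2: deep (1), shrine (1), echoes (2), below (2), lake (1) → 7 ✓
Line 3: four (1), fence (1), in (1), your (1), mouse (1) → 5 ✓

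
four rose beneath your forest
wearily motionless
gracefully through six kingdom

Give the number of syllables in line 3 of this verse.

Line 3: "gracefully through six kingdom": 3+1+1+2 = 7

7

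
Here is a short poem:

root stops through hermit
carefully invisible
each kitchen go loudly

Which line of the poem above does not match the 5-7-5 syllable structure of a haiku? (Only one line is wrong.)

Line 1: root (1), stops (1), through (1), hermit (2) → 5 ✓
Line 2: carefully (3), invisible (4) → 7 ✓
Line 3: each (1), kitchen (2), go (1), loudly (2) → 6 (expected 5)

The third line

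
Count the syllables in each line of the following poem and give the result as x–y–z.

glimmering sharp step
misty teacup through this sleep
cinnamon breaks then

5–7–5

Line 1: glimmering (3), sharp (1), step (1) → 5
Line 2: misty (2), teacup (2), through (1), this (1), sleep (1) → 7
Line 3: cinnamon (3), breaks (1), then (1) → 5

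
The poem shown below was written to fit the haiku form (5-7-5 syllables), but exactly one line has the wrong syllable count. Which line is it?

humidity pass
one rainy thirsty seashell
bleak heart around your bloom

Line 1: humidity (4), pass (1) → 5 ✓
Line 2: one (1), rainy (2), thirsty (2), seashell (2) → 7 ✓
Line 3: bleak (1), heart (1), around (2), your (1), bloom (1) → 6 (expected 5)

The third line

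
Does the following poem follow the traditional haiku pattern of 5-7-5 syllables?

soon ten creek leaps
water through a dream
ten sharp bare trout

No

Line 1: "soon ten creek leaps": 1+1+1+1 = 4 (expected 5)
Line 2: "water through a dream": 2+1+1+1 = 5 (expected 7)
Line 3: "ten sharp bare trout": 1+1+1+1 = 4 (expected 5)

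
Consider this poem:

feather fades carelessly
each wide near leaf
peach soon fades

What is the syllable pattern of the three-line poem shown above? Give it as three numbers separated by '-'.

Line 1: feather (2), fades (1), carelessly (3) → 6
Line 2: each (1), wide (1), near (1), leaf (1) → 4
Line 3: peach (1), soon (1), fades (1) → 3

6-4-3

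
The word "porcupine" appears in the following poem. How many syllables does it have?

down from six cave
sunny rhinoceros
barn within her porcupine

3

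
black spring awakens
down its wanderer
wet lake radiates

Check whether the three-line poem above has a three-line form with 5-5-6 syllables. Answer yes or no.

No

Line 1: black(1) + spring(1) + awakens(3) = 5 ✓
Line 2: down(1) + its(1) + wanderer(3) = 5 ✓
Line 3: wet(1) + lake(1) + radiates(3) = 5 (expected 6)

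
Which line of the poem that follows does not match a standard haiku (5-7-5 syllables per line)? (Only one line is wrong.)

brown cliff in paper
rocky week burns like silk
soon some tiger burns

The second line

Line 1: "brown cliff in paper": 1+1+1+2 = 5 ✓
Line 2: "rocky week burns like silk": 2+1+1+1+1 = 6 (expected 7)
Line 3: "soon some tiger burns": 1+1+2+1 = 5 ✓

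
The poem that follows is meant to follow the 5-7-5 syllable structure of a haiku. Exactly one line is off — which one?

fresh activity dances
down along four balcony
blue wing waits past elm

Line 1: fresh (1), activity (4), dances (2) → 7 (expected 5)
Line 2: down (1), along (2), four (1), balcony (3) → 7 ✓
Line 3: blue (1), wing (1), waits (1), past (1), elm (1) → 5 ✓

The first line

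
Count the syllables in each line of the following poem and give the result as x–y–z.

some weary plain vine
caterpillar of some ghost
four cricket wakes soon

5–7–5

Line 1: some (1), weary (2), plain (1), vine (1) → 5
Line 2: caterpillar (4), of (1), some (1), ghost (1) → 7
Line 3: four (1), cricket (2), wakes (1), soon (1) → 5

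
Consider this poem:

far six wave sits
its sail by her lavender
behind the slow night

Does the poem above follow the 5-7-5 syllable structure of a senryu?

No

Line 1: far (1), six (1), wave (1), sits (1) → 4 (expected 5)
Line 2: its (1), sail (1), by (1), her (1), lavender (3) → 7 ✓
Line 3: behind (2), the (1), slow (1), night (1) → 5 ✓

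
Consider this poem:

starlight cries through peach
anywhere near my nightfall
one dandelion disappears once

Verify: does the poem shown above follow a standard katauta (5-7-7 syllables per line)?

Line 1: starlight(2) + cries(1) + through(1) + peach(1) = 5 ✓
Line 2: anywhere(3) + near(1) + my(1) + nightfall(2) = 7 ✓
Line 3: one(1) + dandelion(4) + disappears(3) + once(1) = 9 (expected 7)

No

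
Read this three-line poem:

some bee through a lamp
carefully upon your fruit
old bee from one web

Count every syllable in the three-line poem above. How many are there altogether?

Line 1: "some bee through a lamp": 1+1+1+1+1 = 5
Line 2: "carefully upon your fruit": 3+2+1+1 = 7
Line 3: "old bee from one web": 1+1+1+1+1 = 5
Total: 5 + 7 + 5 = 17

17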